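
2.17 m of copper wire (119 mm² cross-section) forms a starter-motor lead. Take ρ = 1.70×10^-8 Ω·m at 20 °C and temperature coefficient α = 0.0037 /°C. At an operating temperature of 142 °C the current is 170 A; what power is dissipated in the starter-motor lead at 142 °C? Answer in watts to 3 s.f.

A = 119 mm² = 1.190e-04 m²
R₍20₎ = ρL/A = (1.70×10^-8)(2.17)/(1.190e-04) = 3.100×10^-4 Ω
R₍142₎ = R₍20₎(1 + αΔT) = 3.100×10^-4 × (1 + 0.0037×122) = 4.499×10^-4 Ω
P = I²R = (170)² × 4.499×10^-4 = 13.0 W

13.0 W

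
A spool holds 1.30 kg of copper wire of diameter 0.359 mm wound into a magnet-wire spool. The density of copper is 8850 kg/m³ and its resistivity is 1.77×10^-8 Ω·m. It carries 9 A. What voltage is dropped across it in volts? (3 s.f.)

A = π(d/2)² = π(1.7950e-04 m)² = 1.0122e-07 m²
L = m/(density·A) = 1.3/(8850×1.0122e-07) = 1451 m
R = ρL/A = (1.77×10^-8)(1451)/(1.0122e-07) = 253.8 Ω
V = IR = 9 × 253.8 = 2280 V

2280 V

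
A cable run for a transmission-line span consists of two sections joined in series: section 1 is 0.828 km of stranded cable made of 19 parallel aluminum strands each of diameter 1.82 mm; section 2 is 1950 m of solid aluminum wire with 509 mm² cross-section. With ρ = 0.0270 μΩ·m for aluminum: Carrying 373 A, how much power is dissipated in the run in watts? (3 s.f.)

ρ = 0.0270 μΩ·m = 2.70×10^-8 Ω·m
Section 1: A_strand = π(9.1000e-04)² = 2.602e-06 m²; R₁ = ρL/(N·A_s) = (2.70×10^-8)(828)/(19×2.602e-06) = 0.4523 Ω
Section 2: A = 509 mm² = 5.090e-04 m²
R₂ = (2.70×10^-8)(1950)/(5.090e-04) = 0.1034 Ω
R = R₁ + R₂ = 0.5557 Ω
P = I²R = (373)² × 0.5557 = 77300 W

77300 W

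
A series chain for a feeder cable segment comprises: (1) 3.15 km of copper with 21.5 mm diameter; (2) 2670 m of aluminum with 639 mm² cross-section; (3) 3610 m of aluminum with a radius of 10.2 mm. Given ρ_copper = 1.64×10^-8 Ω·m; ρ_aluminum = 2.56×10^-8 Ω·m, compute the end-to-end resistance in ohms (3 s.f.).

0.532 Ω

Seg 1: A = π(d/2)² = π(1.0750e-02 m)² = 3.631e-04 m²
R_1 = (1.64×10^-8)(3150)/(3.631e-04) = 0.1423 Ω
Seg 2: A = 639 mm² = 6.390e-04 m²
R_2 = (2.56×10^-8)(2670)/(6.390e-04) = 0.107 Ω
Seg 3: A = πr² = π(1.0200e-02 m)² = 3.269e-04 m²
R_3 = (2.56×10^-8)(3610)/(3.269e-04) = 0.2827 Ω
R_total = R_1 + R_2 + R_3 = 0.532 Ω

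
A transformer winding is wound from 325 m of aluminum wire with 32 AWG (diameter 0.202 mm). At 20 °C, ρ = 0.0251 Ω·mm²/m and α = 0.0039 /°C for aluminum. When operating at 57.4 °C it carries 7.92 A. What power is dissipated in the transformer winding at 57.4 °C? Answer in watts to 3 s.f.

ρ = 0.0251 Ω·mm²/m = 2.51×10^-8 Ω·m
A = π(0.202/2 mm)² = π(1.0100e-04 m)² = 3.205e-08 m²
R₍20₎ = ρL/A = (2.51×10^-8)(325)/(3.205e-08) = 254.5 Ω
R₍57.4₎ = R₍20₎(1 + αΔT) = 254.5 × (1 + 0.0039×37.4) = 291.7 Ω
P = I²R = (7.92)² × 291.7 = 18300 W

18300 W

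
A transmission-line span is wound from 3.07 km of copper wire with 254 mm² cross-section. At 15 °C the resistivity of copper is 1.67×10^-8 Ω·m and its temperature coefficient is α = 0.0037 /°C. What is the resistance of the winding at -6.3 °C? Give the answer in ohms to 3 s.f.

A = 254 mm² = 2.540e-04 m²
R₍15°C₎ = ρL/A = (1.67×10^-8)(3070)/(2.540e-04) = 0.2018 Ω
R = R₀(1 + αΔT) = 0.2018(1 + 0.0037×-21.3) = 0.186 Ω

0.186 Ω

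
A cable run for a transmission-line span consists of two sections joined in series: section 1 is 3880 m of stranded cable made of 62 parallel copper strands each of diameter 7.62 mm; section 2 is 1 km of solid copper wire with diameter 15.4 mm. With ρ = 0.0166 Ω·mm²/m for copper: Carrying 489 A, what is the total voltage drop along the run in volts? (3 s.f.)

54.7 V

ρ = 0.0166 Ω·mm²/m = 1.66×10^-8 Ω·m
Section 1: A_strand = π(3.8100e-03)² = 4.560e-05 m²; R₁ = ρL/(N·A_s) = (1.66×10^-8)(3880)/(62×4.560e-05) = 0.02278 Ω
Section 2: A = π(d/2)² = π(7.7000e-03 m)² = 1.863e-04 m²
R₂ = (1.66×10^-8)(1000)/(1.863e-04) = 0.08912 Ω
R = R₁ + R₂ = 0.1119 Ω
V = IR = 489 × 0.1119 = 54.7 V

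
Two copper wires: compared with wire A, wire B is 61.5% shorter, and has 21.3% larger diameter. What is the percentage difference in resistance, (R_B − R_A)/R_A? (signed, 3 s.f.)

R ∝ L/d², so R_B/R_A = (1 − 61.5/100) × (1 + 21.3/100)⁻²
= 0.385 × 0.6796 = 0.2617
(R_B − R_A)/R_A = 0.2617 − 1 = -73.8%

-73.8%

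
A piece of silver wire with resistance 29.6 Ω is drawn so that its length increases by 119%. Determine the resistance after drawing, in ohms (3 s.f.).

k = 1 + 119/100 = 2.19; volume constant ⇒ A' = A/k, so R' = k²R.
R' = 4.796 × 29.6 = 142 Ω

142 Ω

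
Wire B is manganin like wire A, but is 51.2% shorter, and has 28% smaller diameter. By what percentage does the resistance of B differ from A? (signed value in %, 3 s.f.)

R ∝ L/d², so R_B/R_A = (1 − 51.2/100) × (1 − 28/100)⁻²
= 0.488 × 1.929 = 0.9414
(R_B − R_A)/R_A = 0.9414 − 1 = -5.86%

-5.86%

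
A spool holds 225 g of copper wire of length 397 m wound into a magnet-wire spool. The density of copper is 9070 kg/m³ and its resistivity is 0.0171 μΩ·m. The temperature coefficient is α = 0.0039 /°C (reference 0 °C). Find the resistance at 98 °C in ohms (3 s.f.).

150 Ω

ρ = 0.0171 μΩ·m = 1.71×10^-8 Ω·m
A = m/(density·L) = 0.225/(9070×397) = 6.2486e-08 m²
R = ρL/A = (1.71×10^-8)(397)/(6.2486e-08) = 108.6 Ω
R(98 °C) = 108.6 × (1 + 0.0039×98) = 150 Ω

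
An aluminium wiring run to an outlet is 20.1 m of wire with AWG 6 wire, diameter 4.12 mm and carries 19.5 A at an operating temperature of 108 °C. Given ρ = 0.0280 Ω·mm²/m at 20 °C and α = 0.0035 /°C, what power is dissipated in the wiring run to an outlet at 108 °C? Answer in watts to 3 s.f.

ρ = 0.0280 Ω·mm²/m = 2.80×10^-8 Ω·m
A = π(4.12/2 mm)² = π(2.0600e-03 m)² = 1.333e-05 m²
R₍20₎ = ρL/A = (2.80×10^-8)(20.1)/(1.333e-05) = 0.04222 Ω
R₍108₎ = R₍20₎(1 + αΔT) = 0.04222 × (1 + 0.0035×88) = 0.05522 Ω
P = I²R = (19.5)² × 0.05522 = 21.0 W

21.0 W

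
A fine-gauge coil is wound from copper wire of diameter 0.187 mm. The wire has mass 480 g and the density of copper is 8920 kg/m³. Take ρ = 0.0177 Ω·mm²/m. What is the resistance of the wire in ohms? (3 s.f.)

1260 Ω

ρ = 0.0177 Ω·mm²/m = 1.77×10^-8 Ω·m
A = π(d/2)² = π(9.3500e-05 m)² = 2.7465e-08 m²
L = m/(density·A) = 0.48/(8920×2.7465e-08) = 1959 m
R = ρL/A = (1.77×10^-8)(1959)/(2.7465e-08) = 1260 Ω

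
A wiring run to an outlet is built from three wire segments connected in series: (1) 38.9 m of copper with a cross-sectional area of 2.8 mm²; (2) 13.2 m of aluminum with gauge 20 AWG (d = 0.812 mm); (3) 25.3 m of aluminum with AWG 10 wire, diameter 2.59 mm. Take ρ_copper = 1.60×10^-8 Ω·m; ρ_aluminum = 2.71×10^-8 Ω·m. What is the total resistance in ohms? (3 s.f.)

1.04 Ω

Seg 1: A = 2.8 mm² = 2.800e-06 m²
R_1 = (1.60×10^-8)(38.9)/(2.800e-06) = 0.2223 Ω
Seg 2: A = π(0.812/2 mm)² = π(4.0600e-04 m)² = 5.178e-07 m²
R_2 = (2.71×10^-8)(13.2)/(5.178e-07) = 0.6908 Ω
Seg 3: A = π(2.59/2 mm)² = π(1.2950e-03 m)² = 5.269e-06 m²
R_3 = (2.71×10^-8)(25.3)/(5.269e-06) = 0.1301 Ω
R_total = R_1 + R_2 + R_3 = 1.04 Ω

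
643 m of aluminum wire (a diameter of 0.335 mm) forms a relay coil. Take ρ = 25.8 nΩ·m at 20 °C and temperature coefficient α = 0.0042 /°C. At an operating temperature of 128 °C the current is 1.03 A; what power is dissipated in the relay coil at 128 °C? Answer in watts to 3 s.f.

290 W

ρ = 25.8 nΩ·m = 2.58×10^-8 Ω·m
A = π(d/2)² = π(1.6750e-04 m)² = 8.814e-08 m²
R₍20₎ = ρL/A = (2.58×10^-8)(643)/(8.814e-08) = 188.2 Ω
R₍128₎ = R₍20₎(1 + αΔT) = 188.2 × (1 + 0.0042×108) = 273.6 Ω
P = I²R = (1.03)² × 273.6 = 290 W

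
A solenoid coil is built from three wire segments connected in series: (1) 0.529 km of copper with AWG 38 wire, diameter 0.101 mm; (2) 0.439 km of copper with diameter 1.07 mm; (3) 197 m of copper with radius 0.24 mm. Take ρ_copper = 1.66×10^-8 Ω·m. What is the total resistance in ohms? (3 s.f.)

Seg 1: A = π(0.101/2 mm)² = π(5.0500e-05 m)² = 8.012e-09 m²
R_1 = (1.66×10^-8)(529)/(8.012e-09) = 1096 Ω
Seg 2: A = π(d/2)² = π(5.3500e-04 m)² = 8.992e-07 m²
R_2 = (1.66×10^-8)(439)/(8.992e-07) = 8.104 Ω
Seg 3: A = πr² = π(2.4000e-04 m)² = 1.810e-07 m²
R_3 = (1.66×10^-8)(197)/(1.810e-07) = 18.07 Ω
R_total = R_1 + R_2 + R_3 = 1120 Ω

1120 Ω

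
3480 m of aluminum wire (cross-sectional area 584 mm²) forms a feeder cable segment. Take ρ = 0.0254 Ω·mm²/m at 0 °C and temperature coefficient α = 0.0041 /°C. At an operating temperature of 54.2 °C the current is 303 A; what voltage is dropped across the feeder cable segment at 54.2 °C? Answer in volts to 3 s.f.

ρ = 0.0254 Ω·mm²/m = 2.54×10^-8 Ω·m
A = 584 mm² = 5.840e-04 m²
R₍0₎ = ρL/A = (2.54×10^-8)(3480)/(5.840e-04) = 0.1514 Ω
R₍54.2₎ = R₍0₎(1 + αΔT) = 0.1514 × (1 + 0.0041×54.2) = 0.185 Ω
V = IR = 303 × 0.185 = 56.1 V

56.1 V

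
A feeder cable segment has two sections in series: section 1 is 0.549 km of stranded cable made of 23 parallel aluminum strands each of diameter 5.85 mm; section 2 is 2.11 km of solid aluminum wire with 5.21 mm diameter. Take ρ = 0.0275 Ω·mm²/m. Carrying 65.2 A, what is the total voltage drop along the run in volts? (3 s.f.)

179 V

ρ = 0.0275 Ω·mm²/m = 2.75×10^-8 Ω·m
Section 1: A_strand = π(2.9250e-03)² = 2.688e-05 m²; R₁ = ρL/(N·A_s) = (2.75×10^-8)(549)/(23×2.688e-05) = 0.02442 Ω
Section 2: A = π(d/2)² = π(2.6050e-03 m)² = 2.132e-05 m²
R₂ = (2.75×10^-8)(2110)/(2.132e-05) = 2.722 Ω
R = R₁ + R₂ = 2.746 Ω
V = IR = 65.2 × 2.746 = 179 V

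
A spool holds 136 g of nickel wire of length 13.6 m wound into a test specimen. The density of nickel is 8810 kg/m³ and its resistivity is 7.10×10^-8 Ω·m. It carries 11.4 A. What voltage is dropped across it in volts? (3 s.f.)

9.70 V

A = m/(density·L) = 0.136/(8810×13.6) = 1.1351e-06 m²
R = ρL/A = (7.10×10^-8)(13.6)/(1.1351e-06) = 0.8507 Ω
V = IR = 11.4 × 0.8507 = 9.70 V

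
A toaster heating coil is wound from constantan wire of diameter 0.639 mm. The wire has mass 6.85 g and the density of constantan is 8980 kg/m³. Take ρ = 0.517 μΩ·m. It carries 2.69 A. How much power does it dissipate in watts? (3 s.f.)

ρ = 0.517 μΩ·m = 5.17×10^-7 Ω·m
A = π(d/2)² = π(3.1950e-04 m)² = 3.2069e-07 m²
L = m/(density·A) = 0.00685/(8980×3.2069e-07) = 2.379 m
R = ρL/A = (5.17×10^-7)(2.379)/(3.2069e-07) = 3.835 Ω
P = I²R = (2.69)² × 3.835 = 27.7 W

27.7 W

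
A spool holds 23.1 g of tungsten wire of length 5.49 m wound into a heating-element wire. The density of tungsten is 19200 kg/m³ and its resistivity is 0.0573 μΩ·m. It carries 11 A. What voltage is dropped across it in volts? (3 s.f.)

ρ = 0.0573 μΩ·m = 5.73×10^-8 Ω·m
A = m/(density·L) = 0.0231/(19200×5.49) = 2.1915e-07 m²
R = ρL/A = (5.73×10^-8)(5.49)/(2.1915e-07) = 1.435 Ω
V = IR = 11 × 1.435 = 15.8 V

15.8 V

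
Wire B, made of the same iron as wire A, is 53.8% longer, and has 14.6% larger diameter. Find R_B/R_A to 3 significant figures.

1.17

R ∝ L/d², so R_B/R_A = (1 + 53.8/100) × (1 + 14.6/100)⁻²
= 1.538 × 0.7614 = 1.17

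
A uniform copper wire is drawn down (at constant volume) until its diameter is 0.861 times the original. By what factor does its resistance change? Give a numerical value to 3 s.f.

1.82

Volume constant ⇒ L' = L/r² with r = 0.861. R' = ρL'/A' = ρ(L/r²)/(πr²d₀²/4) = R/r⁴.
Factor = 1.82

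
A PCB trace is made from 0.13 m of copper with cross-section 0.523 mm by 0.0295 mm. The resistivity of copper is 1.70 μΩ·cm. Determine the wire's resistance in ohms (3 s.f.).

0.143 Ω

ρ = 1.70 μΩ·cm = 1.70×10^-8 Ω·m
A = 0.523 × 0.0295 mm² = 0.0154 mm² = 1.543e-08 m²
R = ρL/A = (1.70×10^-8)(0.13 m)/(1.543e-08 m²) = 0.143 Ω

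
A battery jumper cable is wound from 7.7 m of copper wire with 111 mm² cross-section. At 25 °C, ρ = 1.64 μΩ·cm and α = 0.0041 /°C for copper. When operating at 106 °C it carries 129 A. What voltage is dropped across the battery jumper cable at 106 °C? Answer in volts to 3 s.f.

0.195 V

ρ = 1.64 μΩ·cm = 1.64×10^-8 Ω·m
A = 111 mm² = 1.110e-04 m²
R₍25₎ = ρL/A = (1.64×10^-8)(7.7)/(1.110e-04) = 0.001138 Ω
R₍106₎ = R₍25₎(1 + αΔT) = 0.001138 × (1 + 0.0041×81) = 0.001515 Ω
V = IR = 129 × 0.001515 = 0.195 V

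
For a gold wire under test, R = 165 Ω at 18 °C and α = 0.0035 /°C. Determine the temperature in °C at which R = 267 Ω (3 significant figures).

195 °C

R = R₀(1 + α(T − T₀)) ⇒ T = T₀ + (R/R₀ − 1)/α
T = 18 + (267/165 − 1)/0.0035 = 18 + (0.6182)/0.0035 = 195 °C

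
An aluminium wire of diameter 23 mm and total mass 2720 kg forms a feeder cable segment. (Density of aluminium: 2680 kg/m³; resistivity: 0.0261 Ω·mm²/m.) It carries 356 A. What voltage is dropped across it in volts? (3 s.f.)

ρ = 0.0261 Ω·mm²/m = 2.61×10^-8 Ω·m
A = π(d/2)² = π(1.1500e-02 m)² = 4.1548e-04 m²
L = m/(density·A) = 2720/(2680×4.1548e-04) = 2443 m
R = ρL/A = (2.61×10^-8)(2443)/(4.1548e-04) = 0.1535 Ω
V = IR = 356 × 0.1535 = 54.6 V

54.6 V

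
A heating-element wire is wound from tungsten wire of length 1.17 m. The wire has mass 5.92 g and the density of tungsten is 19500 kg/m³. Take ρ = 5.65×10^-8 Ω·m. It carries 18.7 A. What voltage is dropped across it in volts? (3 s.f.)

4.76 V

A = m/(density·L) = 0.00592/(19500×1.17) = 2.5948e-07 m²
R = ρL/A = (5.65×10^-8)(1.17)/(2.5948e-07) = 0.2548 Ω
V = IR = 18.7 × 0.2548 = 4.76 V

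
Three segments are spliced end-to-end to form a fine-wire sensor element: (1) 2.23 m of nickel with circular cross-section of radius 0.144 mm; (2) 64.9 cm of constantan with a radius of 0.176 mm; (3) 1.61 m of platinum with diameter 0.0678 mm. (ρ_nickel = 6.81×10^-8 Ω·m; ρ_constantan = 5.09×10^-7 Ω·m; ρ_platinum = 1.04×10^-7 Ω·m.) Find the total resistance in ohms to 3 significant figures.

Seg 1: A = πr² = π(1.4400e-04 m)² = 6.514e-08 m²
R_1 = (6.81×10^-8)(2.23)/(6.514e-08) = 2.331 Ω
Seg 2: A = πr² = π(1.7600e-04 m)² = 9.731e-08 m²
R_2 = (5.09×10^-7)(0.649)/(9.731e-08) = 3.395 Ω
Seg 3: A = π(d/2)² = π(3.3900e-05 m)² = 3.610e-09 m²
R_3 = (1.04×10^-7)(1.61)/(3.610e-09) = 46.38 Ω
R_total = R_1 + R_2 + R_3 = 52.1 Ω

52.1 Ω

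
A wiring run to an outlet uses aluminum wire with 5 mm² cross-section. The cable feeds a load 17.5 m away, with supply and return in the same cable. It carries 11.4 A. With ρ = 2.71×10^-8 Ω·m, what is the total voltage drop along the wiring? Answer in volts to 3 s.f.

A = 5 mm² = 5.000e-06 m²
Total conductor length (both ways) L = 2 × 17.5 = 35 m
R = ρL/A = (2.71×10^-8)(35)/(5.000e-06) = 0.1897 Ω
V = IR = 11.4 × 0.1897 = 2.16 V

2.16 V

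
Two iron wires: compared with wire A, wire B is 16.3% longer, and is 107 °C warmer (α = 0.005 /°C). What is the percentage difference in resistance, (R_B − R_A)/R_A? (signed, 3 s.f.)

R ∝ ρL/d² with ρ ∝ (1+αΔT), so R_B/R_A = (1 + 16.3/100) × (1 + 0.005×107)
= 1.163 × 1.535 = 1.785
(R_B − R_A)/R_A = 1.785 − 1 = 78.5%

78.5%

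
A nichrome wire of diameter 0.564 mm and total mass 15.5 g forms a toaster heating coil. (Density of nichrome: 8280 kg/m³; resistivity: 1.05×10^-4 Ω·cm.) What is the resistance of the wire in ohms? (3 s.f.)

ρ = 1.05×10^-4 Ω·cm = 1.05×10^-6 Ω·m
A = π(d/2)² = π(2.8200e-04 m)² = 2.4983e-07 m²
L = m/(density·A) = 0.0155/(8280×2.4983e-07) = 7.493 m
R = ρL/A = (1.05×10^-6)(7.493)/(2.4983e-07) = 31.5 Ω

31.5 Ω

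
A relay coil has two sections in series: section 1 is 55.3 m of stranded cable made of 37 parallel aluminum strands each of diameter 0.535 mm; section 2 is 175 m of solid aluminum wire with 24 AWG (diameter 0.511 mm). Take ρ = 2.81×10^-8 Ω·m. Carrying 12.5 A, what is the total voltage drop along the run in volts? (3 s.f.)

Section 1: A_strand = π(2.6750e-04)² = 2.248e-07 m²; R₁ = ρL/(N·A_s) = (2.81×10^-8)(55.3)/(37×2.248e-07) = 0.1868 Ω
Section 2: A = π(0.511/2 mm)² = π(2.5550e-04 m)² = 2.051e-07 m²
R₂ = (2.81×10^-8)(175)/(2.051e-07) = 23.98 Ω
R = R₁ + R₂ = 24.16 Ω
V = IR = 12.5 × 24.16 = 302 V

302 V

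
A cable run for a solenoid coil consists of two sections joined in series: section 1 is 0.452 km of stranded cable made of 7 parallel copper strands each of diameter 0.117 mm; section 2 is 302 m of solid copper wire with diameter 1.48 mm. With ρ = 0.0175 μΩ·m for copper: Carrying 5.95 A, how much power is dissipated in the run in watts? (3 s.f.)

ρ = 0.0175 μΩ·m = 1.75×10^-8 Ω·m
Section 1: A_strand = π(5.8500e-05)² = 1.075e-08 m²; R₁ = ρL/(N·A_s) = (1.75×10^-8)(452)/(7×1.075e-08) = 105.1 Ω
Section 2: A = π(d/2)² = π(7.4000e-04 m)² = 1.720e-06 m²
R₂ = (1.75×10^-8)(302)/(1.720e-06) = 3.072 Ω
R = R₁ + R₂ = 108.2 Ω
P = I²R = (5.95)² × 108.2 = 3830 W

3830 W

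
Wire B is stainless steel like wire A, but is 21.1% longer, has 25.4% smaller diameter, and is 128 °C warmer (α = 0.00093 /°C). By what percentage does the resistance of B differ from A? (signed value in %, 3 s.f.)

R ∝ ρL/d² with ρ ∝ (1+αΔT), so R_B/R_A = (1 + 21.1/100) × (1 − 25.4/100)⁻² × (1 + 0.00093×128)
= 1.211 × 1.797 × 1.119 = 2.435
(R_B − R_A)/R_A = 2.435 − 1 = 144%

144%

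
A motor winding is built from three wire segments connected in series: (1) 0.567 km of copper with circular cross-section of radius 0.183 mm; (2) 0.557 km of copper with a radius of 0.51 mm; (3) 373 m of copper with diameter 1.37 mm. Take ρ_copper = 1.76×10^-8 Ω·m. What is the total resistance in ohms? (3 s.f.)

Seg 1: A = πr² = π(1.8300e-04 m)² = 1.052e-07 m²
R_1 = (1.76×10^-8)(567)/(1.052e-07) = 94.85 Ω
Seg 2: A = πr² = π(5.1000e-04 m)² = 8.171e-07 m²
R_2 = (1.76×10^-8)(557)/(8.171e-07) = 12 Ω
Seg 3: A = π(d/2)² = π(6.8500e-04 m)² = 1.474e-06 m²
R_3 = (1.76×10^-8)(373)/(1.474e-06) = 4.453 Ω
R_total = R_1 + R_2 + R_3 = 111 Ω

111 Ω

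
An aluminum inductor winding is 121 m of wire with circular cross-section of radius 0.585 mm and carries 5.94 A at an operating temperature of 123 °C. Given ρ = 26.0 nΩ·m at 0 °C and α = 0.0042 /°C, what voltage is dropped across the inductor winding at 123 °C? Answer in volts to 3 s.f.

ρ = 26.0 nΩ·m = 2.60×10^-8 Ω·m
A = πr² = π(5.8500e-04 m)² = 1.075e-06 m²
R₍0₎ = ρL/A = (2.60×10^-8)(121)/(1.075e-06) = 2.926 Ω
R₍123₎ = R₍0₎(1 + αΔT) = 2.926 × (1 + 0.0042×123) = 4.438 Ω
V = IR = 5.94 × 4.438 = 26.4 V

26.4 V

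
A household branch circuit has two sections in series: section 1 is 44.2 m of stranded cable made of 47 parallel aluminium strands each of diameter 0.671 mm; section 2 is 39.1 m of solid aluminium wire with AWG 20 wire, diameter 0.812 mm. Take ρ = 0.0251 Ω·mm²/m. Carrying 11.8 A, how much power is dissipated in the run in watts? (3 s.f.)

ρ = 0.0251 Ω·mm²/m = 2.51×10^-8 Ω·m
Section 1: A_strand = π(3.3550e-04)² = 3.536e-07 m²; R₁ = ρL/(N·A_s) = (2.51×10^-8)(44.2)/(47×3.536e-07) = 0.06675 Ω
Section 2: A = π(0.812/2 mm)² = π(4.0600e-04 m)² = 5.178e-07 m²
R₂ = (2.51×10^-8)(39.1)/(5.178e-07) = 1.895 Ω
R = R₁ + R₂ = 1.962 Ω
P = I²R = (11.8)² × 1.962 = 273 W

273 W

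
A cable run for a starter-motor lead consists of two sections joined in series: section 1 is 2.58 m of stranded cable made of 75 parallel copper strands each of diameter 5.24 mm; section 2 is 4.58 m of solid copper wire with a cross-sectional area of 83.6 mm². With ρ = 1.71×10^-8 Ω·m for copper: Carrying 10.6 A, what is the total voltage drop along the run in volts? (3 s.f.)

0.0102 V

Section 1: A_strand = π(2.6200e-03)² = 2.157e-05 m²; R₁ = ρL/(N·A_s) = (1.71×10^-8)(2.58)/(75×2.157e-05) = 2.728×10^-5 Ω
Section 2: A = 83.6 mm² = 8.360e-05 m²
R₂ = (1.71×10^-8)(4.58)/(8.360e-05) = 9.368×10^-4 Ω
R = R₁ + R₂ = 9.641×10^-4 Ω
V = IR = 10.6 × 9.641×10^-4 = 0.0102 V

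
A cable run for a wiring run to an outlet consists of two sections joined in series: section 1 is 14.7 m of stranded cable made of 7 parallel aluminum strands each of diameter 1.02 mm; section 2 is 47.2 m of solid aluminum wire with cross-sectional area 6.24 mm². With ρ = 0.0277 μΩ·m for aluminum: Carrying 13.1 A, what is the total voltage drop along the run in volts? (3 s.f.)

3.68 V

ρ = 0.0277 μΩ·m = 2.77×10^-8 Ω·m
Section 1: A_strand = π(5.1000e-04)² = 8.171e-07 m²; R₁ = ρL/(N·A_s) = (2.77×10^-8)(14.7)/(7×8.171e-07) = 0.07119 Ω
Section 2: A = 6.24 mm² = 6.240e-06 m²
R₂ = (2.77×10^-8)(47.2)/(6.240e-06) = 0.2095 Ω
R = R₁ + R₂ = 0.2807 Ω
V = IR = 13.1 × 0.2807 = 3.68 V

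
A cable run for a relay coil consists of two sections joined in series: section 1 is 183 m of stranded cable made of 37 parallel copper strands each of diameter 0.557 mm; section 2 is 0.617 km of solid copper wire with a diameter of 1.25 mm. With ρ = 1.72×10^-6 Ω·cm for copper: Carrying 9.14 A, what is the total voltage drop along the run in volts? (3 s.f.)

82.2 V

ρ = 1.72×10^-6 Ω·cm = 1.72×10^-8 Ω·m
Section 1: A_strand = π(2.7850e-04)² = 2.437e-07 m²; R₁ = ρL/(N·A_s) = (1.72×10^-8)(183)/(37×2.437e-07) = 0.3491 Ω
Section 2: A = π(d/2)² = π(6.2500e-04 m)² = 1.227e-06 m²
R₂ = (1.72×10^-8)(617)/(1.227e-06) = 8.648 Ω
R = R₁ + R₂ = 8.997 Ω
V = IR = 9.14 × 8.997 = 82.2 V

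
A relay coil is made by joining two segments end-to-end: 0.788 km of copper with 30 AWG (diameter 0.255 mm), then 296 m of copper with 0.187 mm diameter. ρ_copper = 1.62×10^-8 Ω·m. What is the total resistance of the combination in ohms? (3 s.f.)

Segment 1: A = π(0.255/2 mm)² = π(1.2750e-04 m)² = 5.107e-08 m²
R₁ = ρL/A = (1.62×10^-8)(788)/(5.107e-08) = 250 Ω
Segment 2: A = π(d/2)² = π(9.3500e-05 m)² = 2.746e-08 m²
R₂ = (1.62×10^-8)(296)/(2.746e-08) = 174.6 Ω
R = R₁ + R₂ = 425 Ω

425 Ω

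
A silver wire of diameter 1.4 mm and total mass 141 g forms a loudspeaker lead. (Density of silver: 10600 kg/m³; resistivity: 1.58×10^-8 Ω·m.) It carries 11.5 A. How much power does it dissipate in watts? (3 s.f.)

11.7 W

A = π(d/2)² = π(7.0000e-04 m)² = 1.5394e-06 m²
L = m/(density·A) = 0.141/(10600×1.5394e-06) = 8.641 m
R = ρL/A = (1.58×10^-8)(8.641)/(1.5394e-06) = 0.08869 Ω
P = I²R = (11.5)² × 0.08869 = 11.7 W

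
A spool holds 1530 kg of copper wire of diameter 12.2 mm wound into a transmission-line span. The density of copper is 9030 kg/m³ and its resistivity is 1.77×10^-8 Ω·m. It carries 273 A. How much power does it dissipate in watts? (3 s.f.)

A = π(d/2)² = π(6.1000e-03 m)² = 1.1690e-04 m²
L = m/(density·A) = 1530/(9030×1.1690e-04) = 1449 m
R = ρL/A = (1.77×10^-8)(1449)/(1.1690e-04) = 0.2195 Ω
P = I²R = (273)² × 0.2195 = 16400 W

16400 W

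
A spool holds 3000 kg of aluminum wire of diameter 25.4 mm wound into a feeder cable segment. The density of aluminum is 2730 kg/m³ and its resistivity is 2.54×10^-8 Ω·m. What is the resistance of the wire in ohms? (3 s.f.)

0.109 Ω

A = π(d/2)² = π(1.2700e-02 m)² = 5.0671e-04 m²
L = m/(density·A) = 3000/(2730×5.0671e-04) = 2169 m
R = ρL/A = (2.54×10^-8)(2169)/(5.0671e-04) = 0.109 Ω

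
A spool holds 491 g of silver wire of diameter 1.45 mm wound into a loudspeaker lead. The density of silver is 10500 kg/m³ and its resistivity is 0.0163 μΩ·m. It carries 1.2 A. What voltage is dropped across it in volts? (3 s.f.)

ρ = 0.0163 μΩ·m = 1.63×10^-8 Ω·m
A = π(d/2)² = π(7.2500e-04 m)² = 1.6513e-06 m²
L = m/(density·A) = 0.491/(10500×1.6513e-06) = 28.32 m
R = ρL/A = (1.63×10^-8)(28.32)/(1.6513e-06) = 0.2795 Ω
V = IR = 1.2 × 0.2795 = 0.335 V

0.335 V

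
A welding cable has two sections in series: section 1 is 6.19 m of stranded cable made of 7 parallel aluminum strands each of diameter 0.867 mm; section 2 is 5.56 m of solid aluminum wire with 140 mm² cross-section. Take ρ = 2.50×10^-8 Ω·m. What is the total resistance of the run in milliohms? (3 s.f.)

38.4 mΩ

Section 1: A_strand = π(4.3350e-04)² = 5.904e-07 m²; R₁ = ρL/(N·A_s) = (2.50×10^-8)(6.19)/(7×5.904e-07) = 0.03745 Ω
Section 2: A = 140 mm² = 1.400e-04 m²
R₂ = (2.50×10^-8)(5.56)/(1.400e-04) = 9.929×10^-4 Ω
R = R₁ + R₂ = 38.4 mΩ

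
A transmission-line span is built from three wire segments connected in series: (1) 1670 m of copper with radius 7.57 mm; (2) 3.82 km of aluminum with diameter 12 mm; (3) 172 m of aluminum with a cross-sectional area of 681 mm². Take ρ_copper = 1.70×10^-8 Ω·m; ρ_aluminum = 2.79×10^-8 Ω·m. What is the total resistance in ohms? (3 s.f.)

Seg 1: A = πr² = π(7.5700e-03 m)² = 1.800e-04 m²
R_1 = (1.70×10^-8)(1670)/(1.800e-04) = 0.1577 Ω
Seg 2: A = π(d/2)² = π(6.0000e-03 m)² = 1.131e-04 m²
R_2 = (2.79×10^-8)(3820)/(1.131e-04) = 0.9424 Ω
Seg 3: A = 681 mm² = 6.810e-04 m²
R_3 = (2.79×10^-8)(172)/(6.810e-04) = 0.007047 Ω
R_total = R_1 + R_2 + R_3 = 1.11 Ω

1.11 Ω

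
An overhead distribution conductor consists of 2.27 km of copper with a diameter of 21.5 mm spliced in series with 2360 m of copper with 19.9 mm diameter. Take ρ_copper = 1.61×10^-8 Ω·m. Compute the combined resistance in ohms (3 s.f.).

Segment 1: A = π(d/2)² = π(1.0750e-02 m)² = 3.631e-04 m²
R₁ = ρL/A = (1.61×10^-8)(2270)/(3.631e-04) = 0.1007 Ω
Segment 2: A = π(d/2)² = π(9.9500e-03 m)² = 3.110e-04 m²
R₂ = (1.61×10^-8)(2360)/(3.110e-04) = 0.1222 Ω
R = R₁ + R₂ = 0.223 Ω

0.223 Ω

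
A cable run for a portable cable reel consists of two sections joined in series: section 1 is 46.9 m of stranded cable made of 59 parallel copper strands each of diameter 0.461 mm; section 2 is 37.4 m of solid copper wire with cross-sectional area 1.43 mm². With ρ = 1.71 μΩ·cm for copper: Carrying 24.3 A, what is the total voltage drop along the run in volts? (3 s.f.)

12.8 V

ρ = 1.71 μΩ·cm = 1.71×10^-8 Ω·m
Section 1: A_strand = π(2.3050e-04)² = 1.669e-07 m²; R₁ = ρL/(N·A_s) = (1.71×10^-8)(46.9)/(59×1.669e-07) = 0.08144 Ω
Section 2: A = 1.43 mm² = 1.430e-06 m²
R₂ = (1.71×10^-8)(37.4)/(1.430e-06) = 0.4472 Ω
R = R₁ + R₂ = 0.5287 Ω
V = IR = 24.3 × 0.5287 = 12.8 V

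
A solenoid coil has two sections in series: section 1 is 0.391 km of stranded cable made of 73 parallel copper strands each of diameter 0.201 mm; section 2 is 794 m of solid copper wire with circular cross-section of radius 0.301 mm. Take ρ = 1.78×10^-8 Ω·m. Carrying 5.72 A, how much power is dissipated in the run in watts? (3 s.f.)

Section 1: A_strand = π(1.0050e-04)² = 3.173e-08 m²; R₁ = ρL/(N·A_s) = (1.78×10^-8)(391)/(73×3.173e-08) = 3.005 Ω
Section 2: A = πr² = π(3.0100e-04 m)² = 2.846e-07 m²
R₂ = (1.78×10^-8)(794)/(2.846e-07) = 49.65 Ω
R = R₁ + R₂ = 52.66 Ω
P = I²R = (5.72)² × 52.66 = 1720 W

1720 W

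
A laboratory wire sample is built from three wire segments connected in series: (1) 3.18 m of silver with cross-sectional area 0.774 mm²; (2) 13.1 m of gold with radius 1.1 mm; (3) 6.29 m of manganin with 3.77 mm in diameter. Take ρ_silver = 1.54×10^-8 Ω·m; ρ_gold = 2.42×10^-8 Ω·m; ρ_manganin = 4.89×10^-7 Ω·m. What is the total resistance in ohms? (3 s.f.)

Seg 1: A = 0.774 mm² = 7.740e-07 m²
R_1 = (1.54×10^-8)(3.18)/(7.740e-07) = 0.06327 Ω
Seg 2: A = πr² = π(1.1000e-03 m)² = 3.801e-06 m²
R_2 = (2.42×10^-8)(13.1)/(3.801e-06) = 0.0834 Ω
Seg 3: A = π(d/2)² = π(1.8850e-03 m)² = 1.116e-05 m²
R_3 = (4.89×10^-7)(6.29)/(1.116e-05) = 0.2755 Ω
R_total = R_1 + R_2 + R_3 = 0.422 Ω

0.422 Ω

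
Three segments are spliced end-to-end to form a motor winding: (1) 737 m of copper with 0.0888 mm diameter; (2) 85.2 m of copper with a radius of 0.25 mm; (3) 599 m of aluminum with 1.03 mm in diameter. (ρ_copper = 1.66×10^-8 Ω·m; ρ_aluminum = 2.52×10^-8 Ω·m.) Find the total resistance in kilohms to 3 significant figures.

2.00 kΩ

Seg 1: A = π(d/2)² = π(4.4400e-05 m)² = 6.193e-09 m²
R_1 = (1.66×10^-8)(737)/(6.193e-09) = 1975 Ω
Seg 2: A = πr² = π(2.5000e-04 m)² = 1.963e-07 m²
R_2 = (1.66×10^-8)(85.2)/(1.963e-07) = 7.203 Ω
Seg 3: A = π(d/2)² = π(5.1500e-04 m)² = 8.332e-07 m²
R_3 = (2.52×10^-8)(599)/(8.332e-07) = 18.12 Ω
R_total = R_1 + R_2 + R_3 = 2.00 kΩ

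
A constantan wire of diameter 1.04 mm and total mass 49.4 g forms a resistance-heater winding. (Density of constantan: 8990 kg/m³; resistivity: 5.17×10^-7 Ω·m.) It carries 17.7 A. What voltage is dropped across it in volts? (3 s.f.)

A = π(d/2)² = π(5.2000e-04 m)² = 8.4949e-07 m²
L = m/(density·A) = 0.0494/(8990×8.4949e-07) = 6.469 m
R = ρL/A = (5.17×10^-7)(6.469)/(8.4949e-07) = 3.937 Ω
V = IR = 17.7 × 3.937 = 69.7 V

69.7 V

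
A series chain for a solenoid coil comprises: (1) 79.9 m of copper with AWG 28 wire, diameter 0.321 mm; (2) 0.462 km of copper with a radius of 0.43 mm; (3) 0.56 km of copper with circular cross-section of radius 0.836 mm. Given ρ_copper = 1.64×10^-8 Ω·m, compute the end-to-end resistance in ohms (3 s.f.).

33.4 Ω

Seg 1: A = π(0.321/2 mm)² = π(1.6050e-04 m)² = 8.093e-08 m²
R_1 = (1.64×10^-8)(79.9)/(8.093e-08) = 16.19 Ω
Seg 2: A = πr² = π(4.3000e-04 m)² = 5.809e-07 m²
R_2 = (1.64×10^-8)(462)/(5.809e-07) = 13.04 Ω
Seg 3: A = πr² = π(8.3600e-04 m)² = 2.196e-06 m²
R_3 = (1.64×10^-8)(560)/(2.196e-06) = 4.183 Ω
R_total = R_1 + R_2 + R_3 = 33.4 Ω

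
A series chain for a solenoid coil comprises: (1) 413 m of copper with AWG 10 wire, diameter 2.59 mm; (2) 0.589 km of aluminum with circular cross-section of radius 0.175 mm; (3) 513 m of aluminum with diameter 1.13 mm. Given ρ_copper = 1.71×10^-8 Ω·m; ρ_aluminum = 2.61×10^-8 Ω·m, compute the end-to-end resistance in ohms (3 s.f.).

174 Ω

Seg 1: A = π(2.59/2 mm)² = π(1.2950e-03 m)² = 5.269e-06 m²
R_1 = (1.71×10^-8)(413)/(5.269e-06) = 1.34 Ω
Seg 2: A = πr² = π(1.7500e-04 m)² = 9.621e-08 m²
R_2 = (2.61×10^-8)(589)/(9.621e-08) = 159.8 Ω
Seg 3: A = π(d/2)² = π(5.6500e-04 m)² = 1.003e-06 m²
R_3 = (2.61×10^-8)(513)/(1.003e-06) = 13.35 Ω
R_total = R_1 + R_2 + R_3 = 174 Ω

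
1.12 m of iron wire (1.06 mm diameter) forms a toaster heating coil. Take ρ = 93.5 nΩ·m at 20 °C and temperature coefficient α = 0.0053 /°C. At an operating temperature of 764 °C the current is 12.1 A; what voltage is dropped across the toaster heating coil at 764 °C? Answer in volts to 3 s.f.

ρ = 93.5 nΩ·m = 9.35×10^-8 Ω·m
A = π(d/2)² = π(5.3000e-04 m)² = 8.825e-07 m²
R₍20₎ = ρL/A = (9.35×10^-8)(1.12)/(8.825e-07) = 0.1187 Ω
R₍764₎ = R₍20₎(1 + αΔT) = 0.1187 × (1 + 0.0053×744) = 0.5866 Ω
V = IR = 12.1 × 0.5866 = 7.10 V

7.10 V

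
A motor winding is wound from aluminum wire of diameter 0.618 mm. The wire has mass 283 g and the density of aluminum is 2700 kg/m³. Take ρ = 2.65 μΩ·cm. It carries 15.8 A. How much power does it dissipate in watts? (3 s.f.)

7710 W

ρ = 2.65 μΩ·cm = 2.65×10^-8 Ω·m
A = π(d/2)² = π(3.0900e-04 m)² = 2.9996e-07 m²
L = m/(density·A) = 0.283/(2700×2.9996e-07) = 349.4 m
R = ρL/A = (2.65×10^-8)(349.4)/(2.9996e-07) = 30.87 Ω
P = I²R = (15.8)² × 30.87 = 7710 W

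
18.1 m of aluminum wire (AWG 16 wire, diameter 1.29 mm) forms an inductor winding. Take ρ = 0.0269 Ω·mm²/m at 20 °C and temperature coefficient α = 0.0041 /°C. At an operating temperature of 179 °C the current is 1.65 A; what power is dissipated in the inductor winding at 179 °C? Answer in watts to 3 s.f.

1.68 W

ρ = 0.0269 Ω·mm²/m = 2.69×10^-8 Ω·m
A = π(1.29/2 mm)² = π(6.4500e-04 m)² = 1.307e-06 m²
R₍20₎ = ρL/A = (2.69×10^-8)(18.1)/(1.307e-06) = 0.3725 Ω
R₍179₎ = R₍20₎(1 + αΔT) = 0.3725 × (1 + 0.0041×159) = 0.6154 Ω
P = I²R = (1.65)² × 0.6154 = 1.68 W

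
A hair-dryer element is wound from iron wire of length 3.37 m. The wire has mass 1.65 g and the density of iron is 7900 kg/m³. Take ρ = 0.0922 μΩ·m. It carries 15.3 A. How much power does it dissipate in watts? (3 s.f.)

1170 W

ρ = 0.0922 μΩ·m = 9.22×10^-8 Ω·m
A = m/(density·L) = 0.00165/(7900×3.37) = 6.1976e-08 m²
R = ρL/A = (9.22×10^-8)(3.37)/(6.1976e-08) = 5.013 Ω
P = I²R = (15.3)² × 5.013 = 1170 W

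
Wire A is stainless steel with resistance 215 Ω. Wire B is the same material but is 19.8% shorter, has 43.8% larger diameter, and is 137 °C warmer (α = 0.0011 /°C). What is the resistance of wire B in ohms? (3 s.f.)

R ∝ ρL/d² with ρ ∝ (1+αΔT), so R_B/R_A = (1 − 19.8/100) × (1 + 43.8/100)⁻² × (1 + 0.0011×137)
= 0.802 × 0.4836 × 1.151 = 0.4463
R_B = 0.4463 × 215 = 96.0 Ω

96.0 Ω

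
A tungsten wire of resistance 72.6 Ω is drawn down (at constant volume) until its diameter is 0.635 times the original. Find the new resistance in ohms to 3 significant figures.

Volume constant ⇒ L' = L/r² with r = 0.635. R' = ρL'/A' = ρ(L/r²)/(πr²d₀²/4) = R/r⁴.
R' = 6.15 × 72.6 = 447 Ω

447 Ω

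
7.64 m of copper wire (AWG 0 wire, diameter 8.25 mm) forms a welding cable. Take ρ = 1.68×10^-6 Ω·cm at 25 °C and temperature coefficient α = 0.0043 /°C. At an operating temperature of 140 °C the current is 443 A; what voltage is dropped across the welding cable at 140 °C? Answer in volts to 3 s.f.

1.59 V

ρ = 1.68×10^-6 Ω·cm = 1.68×10^-8 Ω·m
A = π(8.25/2 mm)² = π(4.1250e-03 m)² = 5.346e-05 m²
R₍25₎ = ρL/A = (1.68×10^-8)(7.64)/(5.346e-05) = 0.002401 Ω
R₍140₎ = R₍25₎(1 + αΔT) = 0.002401 × (1 + 0.0043×115) = 0.003588 Ω
V = IR = 443 × 0.003588 = 1.59 V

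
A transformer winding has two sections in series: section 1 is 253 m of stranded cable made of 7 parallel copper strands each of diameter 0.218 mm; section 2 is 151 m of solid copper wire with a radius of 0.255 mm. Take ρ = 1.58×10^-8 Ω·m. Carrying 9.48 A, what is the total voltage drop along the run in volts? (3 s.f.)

256 V

Section 1: A_strand = π(1.0900e-04)² = 3.733e-08 m²; R₁ = ρL/(N·A_s) = (1.58×10^-8)(253)/(7×3.733e-08) = 15.3 Ω
Section 2: A = πr² = π(2.5500e-04 m)² = 2.043e-07 m²
R₂ = (1.58×10^-8)(151)/(2.043e-07) = 11.68 Ω
R = R₁ + R₂ = 26.98 Ω
V = IR = 9.48 × 26.98 = 256 V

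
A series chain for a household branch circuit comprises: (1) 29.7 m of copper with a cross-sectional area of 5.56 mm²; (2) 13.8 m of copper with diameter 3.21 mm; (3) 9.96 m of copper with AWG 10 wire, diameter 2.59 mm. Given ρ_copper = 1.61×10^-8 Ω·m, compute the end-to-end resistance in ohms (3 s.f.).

0.144 Ω

Seg 1: A = 5.56 mm² = 5.560e-06 m²
R_1 = (1.61×10^-8)(29.7)/(5.560e-06) = 0.086 Ω
Seg 2: A = π(d/2)² = π(1.6050e-03 m)² = 8.093e-06 m²
R_2 = (1.61×10^-8)(13.8)/(8.093e-06) = 0.02745 Ω
Seg 3: A = π(2.59/2 mm)² = π(1.2950e-03 m)² = 5.269e-06 m²
R_3 = (1.61×10^-8)(9.96)/(5.269e-06) = 0.03044 Ω
R_total = R_1 + R_2 + R_3 = 0.144 Ω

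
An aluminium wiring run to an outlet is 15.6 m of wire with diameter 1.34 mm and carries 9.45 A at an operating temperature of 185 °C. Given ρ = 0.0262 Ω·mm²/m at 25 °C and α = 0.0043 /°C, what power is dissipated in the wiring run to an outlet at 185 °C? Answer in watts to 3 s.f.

43.7 W

ρ = 0.0262 Ω·mm²/m = 2.62×10^-8 Ω·m
A = π(d/2)² = π(6.7000e-04 m)² = 1.410e-06 m²
R₍25₎ = ρL/A = (2.62×10^-8)(15.6)/(1.410e-06) = 0.2898 Ω
R₍185₎ = R₍25₎(1 + αΔT) = 0.2898 × (1 + 0.0043×160) = 0.4892 Ω
P = I²R = (9.45)² × 0.4892 = 43.7 W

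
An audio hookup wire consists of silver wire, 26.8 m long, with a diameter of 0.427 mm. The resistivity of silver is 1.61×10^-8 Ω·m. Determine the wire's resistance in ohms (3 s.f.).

A = π(d/2)² = π(2.1350e-04 m)² = 1.432e-07 m²
R = ρL/A = (1.61×10^-8)(26.8 m)/(1.432e-07 m²) = 3.01 Ω

3.01 Ω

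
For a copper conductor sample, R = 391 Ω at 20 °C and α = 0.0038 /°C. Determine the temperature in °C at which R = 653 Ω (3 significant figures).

196 °C

R = R₀(1 + α(T − T₀)) ⇒ T = T₀ + (R/R₀ − 1)/α
T = 20 + (653/391 − 1)/0.0038 = 20 + (0.6701)/0.0038 = 196 °C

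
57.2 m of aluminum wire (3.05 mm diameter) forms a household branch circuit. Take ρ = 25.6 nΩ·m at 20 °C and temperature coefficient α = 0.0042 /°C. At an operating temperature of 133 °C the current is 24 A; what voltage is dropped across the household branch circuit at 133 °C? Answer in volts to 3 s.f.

ρ = 25.6 nΩ·m = 2.56×10^-8 Ω·m
A = π(d/2)² = π(1.5250e-03 m)² = 7.306e-06 m²
R₍20₎ = ρL/A = (2.56×10^-8)(57.2)/(7.306e-06) = 0.2004 Ω
R₍133₎ = R₍20₎(1 + αΔT) = 0.2004 × (1 + 0.0042×113) = 0.2955 Ω
V = IR = 24 × 0.2955 = 7.09 V

7.09 V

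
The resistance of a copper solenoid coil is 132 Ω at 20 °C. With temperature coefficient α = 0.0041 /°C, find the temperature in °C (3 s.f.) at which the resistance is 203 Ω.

R = R₀(1 + α(T − T₀)) ⇒ T = T₀ + (R/R₀ − 1)/α
T = 20 + (203/132 − 1)/0.0041 = 20 + (0.5379)/0.0041 = 151 °C

151 °C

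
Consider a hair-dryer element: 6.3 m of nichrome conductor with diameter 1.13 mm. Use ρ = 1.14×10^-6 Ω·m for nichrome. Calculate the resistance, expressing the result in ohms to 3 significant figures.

7.16 Ω

A = π(d/2)² = π(5.6500e-04 m)² = 1.003e-06 m²
R = ρL/A = (1.14×10^-6)(6.3 m)/(1.003e-06 m²) = 7.16 Ω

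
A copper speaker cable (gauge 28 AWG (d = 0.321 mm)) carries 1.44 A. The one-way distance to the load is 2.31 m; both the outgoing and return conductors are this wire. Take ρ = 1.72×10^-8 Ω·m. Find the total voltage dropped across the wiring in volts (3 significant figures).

1.41 V

A = π(0.321/2 mm)² = π(1.6050e-04 m)² = 8.093e-08 m²
Total conductor length (both ways) L = 2 × 2.31 = 4.62 m
R = ρL/A = (1.72×10^-8)(4.62)/(8.093e-08) = 0.9819 Ω
V = IR = 1.44 × 0.9819 = 1.41 V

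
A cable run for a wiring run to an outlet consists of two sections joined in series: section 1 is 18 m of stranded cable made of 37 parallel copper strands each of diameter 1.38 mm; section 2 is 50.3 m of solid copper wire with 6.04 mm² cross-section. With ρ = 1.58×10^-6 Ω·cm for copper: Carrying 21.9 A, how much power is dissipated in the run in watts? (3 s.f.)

65.6 W

ρ = 1.58×10^-6 Ω·cm = 1.58×10^-8 Ω·m
Section 1: A_strand = π(6.9000e-04)² = 1.496e-06 m²; R₁ = ρL/(N·A_s) = (1.58×10^-8)(18)/(37×1.496e-06) = 0.005139 Ω
Section 2: A = 6.04 mm² = 6.040e-06 m²
R₂ = (1.58×10^-8)(50.3)/(6.040e-06) = 0.1316 Ω
R = R₁ + R₂ = 0.1367 Ω
P = I²R = (21.9)² × 0.1367 = 65.6 W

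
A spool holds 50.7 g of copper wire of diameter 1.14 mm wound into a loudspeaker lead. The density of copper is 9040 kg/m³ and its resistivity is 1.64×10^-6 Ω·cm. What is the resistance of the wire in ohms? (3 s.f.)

ρ = 1.64×10^-6 Ω·cm = 1.64×10^-8 Ω·m
A = π(d/2)² = π(5.7000e-04 m)² = 1.0207e-06 m²
L = m/(density·A) = 0.0507/(9040×1.0207e-06) = 5.495 m
R = ρL/A = (1.64×10^-8)(5.495)/(1.0207e-06) = 0.0883 Ω

0.0883 Ω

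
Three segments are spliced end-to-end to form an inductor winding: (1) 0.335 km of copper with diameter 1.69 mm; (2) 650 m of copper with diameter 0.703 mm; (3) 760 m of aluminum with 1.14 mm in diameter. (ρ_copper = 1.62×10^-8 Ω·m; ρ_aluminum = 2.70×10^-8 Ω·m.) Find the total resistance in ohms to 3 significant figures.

Seg 1: A = π(d/2)² = π(8.4500e-04 m)² = 2.243e-06 m²
R_1 = (1.62×10^-8)(335)/(2.243e-06) = 2.419 Ω
Seg 2: A = π(d/2)² = π(3.5150e-04 m)² = 3.882e-07 m²
R_2 = (1.62×10^-8)(650)/(3.882e-07) = 27.13 Ω
Seg 3: A = π(d/2)² = π(5.7000e-04 m)² = 1.021e-06 m²
R_3 = (2.70×10^-8)(760)/(1.021e-06) = 20.1 Ω
R_total = R_1 + R_2 + R_3 = 49.7 Ω

49.7 Ω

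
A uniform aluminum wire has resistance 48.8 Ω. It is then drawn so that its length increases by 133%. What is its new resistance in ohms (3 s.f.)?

265 Ω

k = 1 + 133/100 = 2.33; volume constant ⇒ A' = A/k, so R' = k²R.
R' = 5.429 × 48.8 = 265 Ω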